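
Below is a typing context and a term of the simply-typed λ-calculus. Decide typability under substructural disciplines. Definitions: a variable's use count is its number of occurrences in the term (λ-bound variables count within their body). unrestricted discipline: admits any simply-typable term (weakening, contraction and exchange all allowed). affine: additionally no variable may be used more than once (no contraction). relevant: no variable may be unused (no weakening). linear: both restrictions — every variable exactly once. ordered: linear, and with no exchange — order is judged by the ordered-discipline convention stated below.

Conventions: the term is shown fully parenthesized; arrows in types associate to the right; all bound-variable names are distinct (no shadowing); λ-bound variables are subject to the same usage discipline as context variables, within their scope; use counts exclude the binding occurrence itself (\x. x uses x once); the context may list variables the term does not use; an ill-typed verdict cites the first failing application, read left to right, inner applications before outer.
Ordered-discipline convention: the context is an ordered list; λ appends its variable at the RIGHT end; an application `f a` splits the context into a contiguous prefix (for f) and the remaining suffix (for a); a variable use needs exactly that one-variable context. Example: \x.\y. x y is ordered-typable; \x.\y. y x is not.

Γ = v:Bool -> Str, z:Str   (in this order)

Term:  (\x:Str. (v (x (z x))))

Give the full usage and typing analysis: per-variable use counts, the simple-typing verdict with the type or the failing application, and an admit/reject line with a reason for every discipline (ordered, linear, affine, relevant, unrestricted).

counts: v: 1; z: 1; x (λ-bound): 2
order of uses: v, x, z, x
typing: ill-typed: can't apply a value of type Str
ordered ✗ (fails simple typing)
linear ✗ (a type mismatch blocks all five)
affine ✗ (the type mismatch rejects it)
relevant ✗ (not simply typable)
unrestricted ✗ (fails simple typing)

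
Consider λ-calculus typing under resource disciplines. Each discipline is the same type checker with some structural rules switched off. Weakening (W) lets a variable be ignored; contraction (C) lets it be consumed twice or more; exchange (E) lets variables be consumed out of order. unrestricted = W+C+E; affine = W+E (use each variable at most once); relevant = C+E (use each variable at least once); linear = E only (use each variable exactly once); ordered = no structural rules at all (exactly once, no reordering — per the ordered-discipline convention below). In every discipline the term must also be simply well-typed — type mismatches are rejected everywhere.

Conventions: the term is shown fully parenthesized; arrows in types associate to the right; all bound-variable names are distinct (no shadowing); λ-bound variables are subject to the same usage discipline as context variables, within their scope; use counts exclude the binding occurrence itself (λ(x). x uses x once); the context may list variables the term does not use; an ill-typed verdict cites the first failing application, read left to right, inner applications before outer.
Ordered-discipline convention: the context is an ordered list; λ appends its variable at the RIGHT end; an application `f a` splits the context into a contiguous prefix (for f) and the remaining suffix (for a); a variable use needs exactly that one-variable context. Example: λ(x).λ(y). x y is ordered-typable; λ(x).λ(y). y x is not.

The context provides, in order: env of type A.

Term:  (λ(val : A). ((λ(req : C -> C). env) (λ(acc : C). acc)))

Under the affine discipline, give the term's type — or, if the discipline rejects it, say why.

term : A -> A
usage: env: 1; val [bound]: 0; req [bound]: 0; acc [bound]: 1
use order (left to right): env, acc
typing: well-typed — term : A -> A
per-discipline verdicts: ordered ✗, linear ✗, affine ✓, relevant ✗, unrestricted ✓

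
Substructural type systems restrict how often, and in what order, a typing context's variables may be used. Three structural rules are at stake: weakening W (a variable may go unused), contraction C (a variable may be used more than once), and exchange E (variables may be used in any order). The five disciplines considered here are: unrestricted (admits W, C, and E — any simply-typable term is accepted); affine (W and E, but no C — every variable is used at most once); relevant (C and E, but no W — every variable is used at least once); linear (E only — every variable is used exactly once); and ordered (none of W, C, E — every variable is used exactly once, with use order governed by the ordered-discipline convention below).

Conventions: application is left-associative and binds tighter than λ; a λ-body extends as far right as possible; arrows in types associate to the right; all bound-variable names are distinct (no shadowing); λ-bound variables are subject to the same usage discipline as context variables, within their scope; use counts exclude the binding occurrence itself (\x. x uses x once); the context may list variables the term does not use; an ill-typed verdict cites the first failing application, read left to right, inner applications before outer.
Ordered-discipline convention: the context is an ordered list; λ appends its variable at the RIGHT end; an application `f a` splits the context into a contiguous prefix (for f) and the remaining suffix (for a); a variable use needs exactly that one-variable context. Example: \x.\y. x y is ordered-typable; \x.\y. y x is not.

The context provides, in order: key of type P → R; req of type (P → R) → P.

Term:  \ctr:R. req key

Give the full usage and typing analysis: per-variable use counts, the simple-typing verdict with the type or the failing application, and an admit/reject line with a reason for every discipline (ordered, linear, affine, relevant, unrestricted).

counts: key: 1×, req: 1×, ctr [bound]: 0×
order of uses: req, key
typing: well-typed at R → P
ordered: ✗ — ctr left unused
linear: ✗ — ctr left unused
affine: ✓ — no duplicate uses among key, req, ctr
relevant: ✗ — ctr left unused
unrestricted: ✓ — well-typed at R → P; no restrictions here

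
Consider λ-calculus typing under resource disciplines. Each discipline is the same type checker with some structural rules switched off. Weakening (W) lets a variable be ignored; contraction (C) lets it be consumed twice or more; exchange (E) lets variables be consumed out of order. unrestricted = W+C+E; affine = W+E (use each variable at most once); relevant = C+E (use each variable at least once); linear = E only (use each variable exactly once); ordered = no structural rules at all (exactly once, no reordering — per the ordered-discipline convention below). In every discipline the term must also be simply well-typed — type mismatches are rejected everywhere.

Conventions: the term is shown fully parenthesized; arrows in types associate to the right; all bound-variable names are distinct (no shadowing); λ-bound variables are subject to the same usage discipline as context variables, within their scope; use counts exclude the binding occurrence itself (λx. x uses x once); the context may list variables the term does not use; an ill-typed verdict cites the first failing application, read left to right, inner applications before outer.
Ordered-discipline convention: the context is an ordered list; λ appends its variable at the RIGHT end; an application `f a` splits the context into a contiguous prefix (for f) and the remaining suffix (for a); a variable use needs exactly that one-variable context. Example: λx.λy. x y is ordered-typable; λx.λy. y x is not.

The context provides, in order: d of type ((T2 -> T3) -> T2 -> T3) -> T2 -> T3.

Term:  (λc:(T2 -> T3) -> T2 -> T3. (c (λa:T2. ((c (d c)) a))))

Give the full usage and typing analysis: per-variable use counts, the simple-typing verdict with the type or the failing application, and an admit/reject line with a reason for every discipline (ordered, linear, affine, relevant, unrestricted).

variable uses: d=1, c (λ-bound)=3, a (λ-bound)=1
order of uses: c, c, d, c, a
typing: well-typed — term : ((T2 -> T3) -> T2 -> T3) -> T2 -> T3
ordered ✗ (c ×3 used more than once (contraction))
linear ✗ (c ×3 used more than once (contraction))
affine ✗ (c ×3 used more than once (contraction))
relevant ✓ (d, c, a: all used, weakening unneeded)
unrestricted ✓ (well-typed at ((T2 -> T3) -> T2 -> T3) -> T2 -> T3; no restrictions here)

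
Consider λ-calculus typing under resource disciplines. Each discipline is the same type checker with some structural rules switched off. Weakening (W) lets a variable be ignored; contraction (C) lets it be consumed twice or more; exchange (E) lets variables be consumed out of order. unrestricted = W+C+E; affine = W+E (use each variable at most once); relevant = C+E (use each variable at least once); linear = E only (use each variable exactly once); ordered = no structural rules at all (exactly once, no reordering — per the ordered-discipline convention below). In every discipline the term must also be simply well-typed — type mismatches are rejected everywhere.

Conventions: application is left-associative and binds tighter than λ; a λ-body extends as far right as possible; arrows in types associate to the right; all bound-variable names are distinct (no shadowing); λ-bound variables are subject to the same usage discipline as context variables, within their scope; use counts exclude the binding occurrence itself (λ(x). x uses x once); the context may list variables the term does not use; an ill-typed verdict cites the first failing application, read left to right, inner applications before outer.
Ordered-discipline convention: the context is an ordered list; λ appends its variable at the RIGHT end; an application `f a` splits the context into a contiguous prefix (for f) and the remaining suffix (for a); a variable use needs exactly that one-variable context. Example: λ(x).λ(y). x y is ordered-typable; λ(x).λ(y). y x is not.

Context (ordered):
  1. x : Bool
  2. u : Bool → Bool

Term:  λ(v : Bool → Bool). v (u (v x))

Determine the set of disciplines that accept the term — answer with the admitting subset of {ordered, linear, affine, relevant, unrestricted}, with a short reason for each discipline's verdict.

accepted by: relevant, unrestricted
variable uses: x=1, u=1, v [bound]=2
order of uses: v, u, v, x
typing: the term checks, with type (Bool → Bool) → Bool
ordered ✗ (v ×2 used more than once (contraction))
linear ✗ (v ×2 used more than once (contraction))
affine ✗ (v ×2 used more than once (contraction))
relevant ✓ (every one of x, u, v appears)
unrestricted ✓ (typability at (Bool → Bool) → Bool is all that's needed)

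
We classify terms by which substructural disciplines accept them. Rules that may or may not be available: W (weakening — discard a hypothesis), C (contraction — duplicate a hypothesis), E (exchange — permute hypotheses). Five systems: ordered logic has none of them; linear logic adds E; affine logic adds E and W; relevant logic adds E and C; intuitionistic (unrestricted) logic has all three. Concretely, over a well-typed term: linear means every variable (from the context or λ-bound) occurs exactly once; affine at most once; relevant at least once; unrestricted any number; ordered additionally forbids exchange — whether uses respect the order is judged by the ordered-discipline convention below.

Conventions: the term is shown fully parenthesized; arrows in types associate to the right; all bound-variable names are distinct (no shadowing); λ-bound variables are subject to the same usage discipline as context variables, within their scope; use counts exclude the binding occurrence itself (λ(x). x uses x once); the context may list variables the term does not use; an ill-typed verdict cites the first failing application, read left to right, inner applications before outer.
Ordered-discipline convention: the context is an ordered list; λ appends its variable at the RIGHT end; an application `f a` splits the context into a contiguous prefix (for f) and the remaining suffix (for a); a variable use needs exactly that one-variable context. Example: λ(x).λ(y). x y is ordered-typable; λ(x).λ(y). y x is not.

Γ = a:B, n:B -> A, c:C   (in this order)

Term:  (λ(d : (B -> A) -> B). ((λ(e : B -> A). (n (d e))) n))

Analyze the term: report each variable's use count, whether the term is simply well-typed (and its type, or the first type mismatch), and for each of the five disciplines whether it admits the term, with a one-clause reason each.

usage: a: 0; n: 2; c: 0; d (λ-bound): 1; e (λ-bound): 1
use order (left to right): n, d, e, n
typing: ✓ — ((B -> A) -> B) -> A
ordered: ✗ — repeated use of n ×2; a, c never used (weakening)
linear: ✗ — repeated use of n ×2; a, c never used (weakening)
affine: ✗ — repeated use of n ×2
relevant: ✗ — a, c never used (weakening)
unrestricted: ✓ — simply typable at ((B -> A) -> B) -> A; W, C, E all held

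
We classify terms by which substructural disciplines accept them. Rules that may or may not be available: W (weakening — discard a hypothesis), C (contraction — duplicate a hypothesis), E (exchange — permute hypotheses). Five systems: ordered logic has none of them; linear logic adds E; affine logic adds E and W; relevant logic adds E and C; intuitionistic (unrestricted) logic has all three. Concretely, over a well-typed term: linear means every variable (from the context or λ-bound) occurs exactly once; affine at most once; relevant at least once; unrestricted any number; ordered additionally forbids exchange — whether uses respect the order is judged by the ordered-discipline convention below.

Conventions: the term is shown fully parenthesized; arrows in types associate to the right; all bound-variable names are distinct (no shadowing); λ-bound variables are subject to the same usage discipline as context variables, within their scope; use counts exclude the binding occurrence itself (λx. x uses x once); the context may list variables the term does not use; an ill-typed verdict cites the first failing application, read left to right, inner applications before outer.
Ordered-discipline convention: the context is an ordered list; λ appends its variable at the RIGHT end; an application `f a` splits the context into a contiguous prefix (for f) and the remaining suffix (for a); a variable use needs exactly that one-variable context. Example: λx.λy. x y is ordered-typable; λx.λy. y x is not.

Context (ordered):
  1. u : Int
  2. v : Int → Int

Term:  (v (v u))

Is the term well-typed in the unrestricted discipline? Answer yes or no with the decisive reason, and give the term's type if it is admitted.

yes — type-checks (Int) and nothing is barred; term : Int
variable uses: u=1, v=2
use order (left to right): v, v, u
typing: well-typed — term : Int
all disciplines: ordered ✗ · linear ✗ · affine ✗ · relevant ✓ · unrestricted ✓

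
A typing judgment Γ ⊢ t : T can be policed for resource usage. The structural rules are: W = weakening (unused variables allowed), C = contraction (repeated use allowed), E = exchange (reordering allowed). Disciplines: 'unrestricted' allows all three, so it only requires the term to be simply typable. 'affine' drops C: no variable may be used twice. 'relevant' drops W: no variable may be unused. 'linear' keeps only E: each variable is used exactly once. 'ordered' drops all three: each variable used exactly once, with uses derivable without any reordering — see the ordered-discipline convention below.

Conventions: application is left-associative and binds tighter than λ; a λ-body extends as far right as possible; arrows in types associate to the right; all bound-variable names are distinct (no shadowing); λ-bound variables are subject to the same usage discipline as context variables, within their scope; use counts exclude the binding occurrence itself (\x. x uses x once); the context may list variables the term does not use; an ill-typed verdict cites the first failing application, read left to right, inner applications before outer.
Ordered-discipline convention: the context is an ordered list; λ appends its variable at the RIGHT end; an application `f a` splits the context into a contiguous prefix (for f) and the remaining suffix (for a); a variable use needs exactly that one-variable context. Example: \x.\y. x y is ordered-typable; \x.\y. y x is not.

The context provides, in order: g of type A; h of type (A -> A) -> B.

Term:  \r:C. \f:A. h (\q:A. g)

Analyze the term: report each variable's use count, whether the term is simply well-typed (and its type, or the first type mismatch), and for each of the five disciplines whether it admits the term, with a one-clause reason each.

counts: g: 1×; h: 1×; r [bound]: 0×; f [bound]: 0×; q [bound]: 0×
order of uses: h, g
typing: ✓ — C -> A -> B
ordered: ✗ — r, f, q never used (weakening)
linear: ✗ — r, f, q never used (weakening)
affine: ✓ — g, h, r, f, q: no repeats, contraction unneeded
relevant: ✗ — r, f, q never used (weakening)
unrestricted: ✓ — simply typable at C -> A -> B; W, C, E all held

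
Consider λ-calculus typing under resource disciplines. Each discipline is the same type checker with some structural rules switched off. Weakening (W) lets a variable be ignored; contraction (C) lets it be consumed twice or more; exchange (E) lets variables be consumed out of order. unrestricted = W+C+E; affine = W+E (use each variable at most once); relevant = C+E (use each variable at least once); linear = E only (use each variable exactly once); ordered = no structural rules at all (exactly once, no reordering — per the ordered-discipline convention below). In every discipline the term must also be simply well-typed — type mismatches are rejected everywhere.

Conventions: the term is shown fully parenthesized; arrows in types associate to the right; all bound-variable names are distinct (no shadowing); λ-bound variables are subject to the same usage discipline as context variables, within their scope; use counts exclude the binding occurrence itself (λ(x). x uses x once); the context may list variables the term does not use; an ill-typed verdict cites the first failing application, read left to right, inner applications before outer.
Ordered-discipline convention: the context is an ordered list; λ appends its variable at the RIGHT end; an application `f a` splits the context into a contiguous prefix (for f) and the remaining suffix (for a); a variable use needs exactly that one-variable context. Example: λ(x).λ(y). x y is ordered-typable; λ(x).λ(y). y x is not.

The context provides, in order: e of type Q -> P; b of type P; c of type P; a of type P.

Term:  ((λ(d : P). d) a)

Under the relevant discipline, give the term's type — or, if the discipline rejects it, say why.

not well-typed under relevant — unused: e, b, c — weakening required
use counts: e: 0×; b: 0×; c: 0×; a: 1×; d [bound]: 1×
uses in reading order: d, a
typing: well-typed — term : P
all disciplines: ordered ✗, linear ✗, affine ✓, relevant ✗, unrestricted ✓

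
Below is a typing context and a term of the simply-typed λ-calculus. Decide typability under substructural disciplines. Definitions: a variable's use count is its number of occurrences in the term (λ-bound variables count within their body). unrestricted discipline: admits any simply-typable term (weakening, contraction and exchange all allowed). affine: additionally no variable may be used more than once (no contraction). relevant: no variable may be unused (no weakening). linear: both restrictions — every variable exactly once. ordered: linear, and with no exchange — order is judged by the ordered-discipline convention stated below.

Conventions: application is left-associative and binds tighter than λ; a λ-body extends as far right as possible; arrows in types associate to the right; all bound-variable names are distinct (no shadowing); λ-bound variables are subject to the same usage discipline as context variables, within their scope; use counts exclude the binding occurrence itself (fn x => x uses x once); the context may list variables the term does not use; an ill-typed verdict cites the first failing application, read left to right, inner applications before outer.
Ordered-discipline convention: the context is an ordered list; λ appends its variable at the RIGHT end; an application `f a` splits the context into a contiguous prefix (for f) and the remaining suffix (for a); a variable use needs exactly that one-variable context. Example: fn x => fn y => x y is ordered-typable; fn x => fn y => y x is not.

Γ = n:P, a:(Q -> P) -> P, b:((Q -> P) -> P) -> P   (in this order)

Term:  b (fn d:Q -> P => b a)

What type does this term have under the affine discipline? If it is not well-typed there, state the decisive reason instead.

not well-typed under affine — needs contraction — b ×2
usage: n: 0×, a: 1×, b: 2×, d [bound]: 0×
left-to-right use order: b, b, a
typing: ✓ — P
summary: ordered ✗ | linear ✗ | affine ✗ | relevant ✗ | unrestricted ✓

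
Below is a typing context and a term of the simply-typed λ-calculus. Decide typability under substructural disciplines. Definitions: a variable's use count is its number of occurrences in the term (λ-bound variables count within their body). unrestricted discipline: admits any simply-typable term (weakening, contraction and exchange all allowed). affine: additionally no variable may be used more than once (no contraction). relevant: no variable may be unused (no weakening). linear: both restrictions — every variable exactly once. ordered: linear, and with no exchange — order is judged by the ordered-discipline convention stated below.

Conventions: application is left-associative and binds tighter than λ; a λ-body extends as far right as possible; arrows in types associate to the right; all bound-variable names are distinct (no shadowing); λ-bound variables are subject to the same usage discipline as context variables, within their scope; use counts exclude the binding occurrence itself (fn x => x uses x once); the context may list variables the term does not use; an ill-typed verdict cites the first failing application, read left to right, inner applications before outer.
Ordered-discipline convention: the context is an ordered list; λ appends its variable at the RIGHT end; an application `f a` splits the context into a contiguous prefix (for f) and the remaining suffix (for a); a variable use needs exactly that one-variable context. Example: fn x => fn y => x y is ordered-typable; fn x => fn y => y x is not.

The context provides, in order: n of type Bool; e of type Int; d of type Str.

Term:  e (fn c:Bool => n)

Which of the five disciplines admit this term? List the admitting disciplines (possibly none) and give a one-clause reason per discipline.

accepted by: none
counts: n=1, e=1, d=0, c (bound)=0
use order (left to right): e, n
typing: ill-typed: non-function type Int applied to an argument
ordered ✗ (the type mismatch rejects it)
linear ✗ (not simply typable)
affine ✗ (fails simple typing)
relevant ✗ (a type mismatch blocks all five)
unrestricted ✗ (the type mismatch rejects it)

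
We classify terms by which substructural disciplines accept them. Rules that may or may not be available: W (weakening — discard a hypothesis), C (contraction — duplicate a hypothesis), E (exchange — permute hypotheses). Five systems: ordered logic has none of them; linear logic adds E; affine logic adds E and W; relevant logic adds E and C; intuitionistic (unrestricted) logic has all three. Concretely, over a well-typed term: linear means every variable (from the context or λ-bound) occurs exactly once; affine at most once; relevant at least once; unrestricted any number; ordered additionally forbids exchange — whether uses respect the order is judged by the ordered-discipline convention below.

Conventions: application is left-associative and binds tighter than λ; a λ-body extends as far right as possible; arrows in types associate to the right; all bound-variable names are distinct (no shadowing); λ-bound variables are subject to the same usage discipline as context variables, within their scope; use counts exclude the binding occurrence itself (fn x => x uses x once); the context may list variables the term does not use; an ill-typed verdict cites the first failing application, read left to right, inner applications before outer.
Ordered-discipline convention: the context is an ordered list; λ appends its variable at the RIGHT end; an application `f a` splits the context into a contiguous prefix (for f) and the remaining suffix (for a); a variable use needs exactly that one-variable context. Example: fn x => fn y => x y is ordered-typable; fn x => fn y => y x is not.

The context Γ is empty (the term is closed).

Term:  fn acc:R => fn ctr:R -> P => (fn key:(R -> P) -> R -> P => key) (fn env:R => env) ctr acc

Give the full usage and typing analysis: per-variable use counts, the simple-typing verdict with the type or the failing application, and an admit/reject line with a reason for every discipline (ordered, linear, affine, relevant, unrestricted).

counts: acc (λ-bound)=1, ctr (λ-bound)=1, key (λ-bound)=1, env (λ-bound)=1
uses in reading order: key, env, ctr, acc
typing: ill-typed: argument of type R -> R where (R -> P) -> R -> P is required
ordered: ✗, not simply typable
linear: ✗, fails simple typing
affine: ✗, a type mismatch blocks all five
relevant: ✗, the type mismatch rejects it
unrestricted: ✗, not simply typable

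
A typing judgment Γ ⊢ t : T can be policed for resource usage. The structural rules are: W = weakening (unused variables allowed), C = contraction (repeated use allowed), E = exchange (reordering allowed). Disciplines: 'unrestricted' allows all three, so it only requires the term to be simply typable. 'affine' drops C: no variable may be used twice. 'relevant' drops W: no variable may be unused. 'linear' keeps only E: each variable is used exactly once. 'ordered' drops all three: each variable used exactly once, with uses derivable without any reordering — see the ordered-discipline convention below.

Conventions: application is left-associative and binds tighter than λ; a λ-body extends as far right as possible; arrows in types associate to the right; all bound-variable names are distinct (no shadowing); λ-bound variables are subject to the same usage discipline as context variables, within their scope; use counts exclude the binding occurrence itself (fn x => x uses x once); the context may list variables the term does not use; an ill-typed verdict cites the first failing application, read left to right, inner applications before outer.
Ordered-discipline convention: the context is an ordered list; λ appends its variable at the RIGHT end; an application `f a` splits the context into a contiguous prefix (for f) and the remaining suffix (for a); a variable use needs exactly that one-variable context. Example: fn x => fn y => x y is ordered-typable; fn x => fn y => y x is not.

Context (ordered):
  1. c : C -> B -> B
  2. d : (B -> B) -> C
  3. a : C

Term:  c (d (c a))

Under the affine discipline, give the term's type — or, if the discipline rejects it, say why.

not well-typed under affine — uses contraction: c ×2
variable uses: c ×2; d ×1; a ×1
uses in reading order: c, d, c, a
typing: ✓ — B -> B
all disciplines: ordered ✗; linear ✗; affine ✗; relevant ✓; unrestricted ✓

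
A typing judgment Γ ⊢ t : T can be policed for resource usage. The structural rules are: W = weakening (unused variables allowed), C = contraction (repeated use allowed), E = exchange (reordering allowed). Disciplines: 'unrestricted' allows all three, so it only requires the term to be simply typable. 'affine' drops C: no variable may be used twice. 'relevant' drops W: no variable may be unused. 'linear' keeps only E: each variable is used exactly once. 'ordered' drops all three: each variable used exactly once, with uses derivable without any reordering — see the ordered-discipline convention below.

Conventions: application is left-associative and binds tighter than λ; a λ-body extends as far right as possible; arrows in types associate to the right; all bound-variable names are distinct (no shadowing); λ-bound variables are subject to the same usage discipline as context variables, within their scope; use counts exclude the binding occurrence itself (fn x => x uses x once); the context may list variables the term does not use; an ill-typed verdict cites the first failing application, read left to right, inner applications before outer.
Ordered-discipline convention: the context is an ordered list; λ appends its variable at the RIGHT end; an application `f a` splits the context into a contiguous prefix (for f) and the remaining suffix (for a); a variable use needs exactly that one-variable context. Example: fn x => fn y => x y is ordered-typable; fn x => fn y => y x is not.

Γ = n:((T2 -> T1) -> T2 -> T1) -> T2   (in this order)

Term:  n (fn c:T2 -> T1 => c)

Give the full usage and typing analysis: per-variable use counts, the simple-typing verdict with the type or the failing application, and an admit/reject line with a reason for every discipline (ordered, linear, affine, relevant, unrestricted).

use counts: n=1; c (λ-bound)=1
uses in reading order: n, c
typing: ✓ — T2
ordered: ✓, one use each (n, c); ordered split holds
linear: ✓, each of n, c used exactly once
affine: ✓, no duplicate uses among n, c
relevant: ✓, none of n, c goes unused
unrestricted: ✓, simply typable at T2; W, C, E all held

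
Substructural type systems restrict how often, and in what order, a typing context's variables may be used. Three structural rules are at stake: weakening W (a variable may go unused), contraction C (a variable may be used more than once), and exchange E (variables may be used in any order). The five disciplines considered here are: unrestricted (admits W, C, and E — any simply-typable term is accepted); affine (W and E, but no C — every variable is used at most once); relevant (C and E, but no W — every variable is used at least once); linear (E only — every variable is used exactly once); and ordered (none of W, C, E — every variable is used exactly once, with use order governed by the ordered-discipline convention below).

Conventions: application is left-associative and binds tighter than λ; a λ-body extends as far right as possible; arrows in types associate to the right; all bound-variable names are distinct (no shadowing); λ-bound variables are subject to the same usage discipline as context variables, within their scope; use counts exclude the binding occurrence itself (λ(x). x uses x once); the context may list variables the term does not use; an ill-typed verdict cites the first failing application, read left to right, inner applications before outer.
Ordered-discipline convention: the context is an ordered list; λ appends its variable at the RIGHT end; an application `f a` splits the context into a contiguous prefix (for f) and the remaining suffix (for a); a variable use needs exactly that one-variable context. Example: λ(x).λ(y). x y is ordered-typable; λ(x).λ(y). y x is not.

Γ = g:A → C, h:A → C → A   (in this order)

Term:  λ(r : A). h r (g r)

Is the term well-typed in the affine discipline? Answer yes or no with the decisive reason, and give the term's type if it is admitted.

no — needs contraction — r ×2
counts: g: 1×; h: 1×; r (λ-bound): 2×
left-to-right use order: h, r, g, r
typing: well-typed — term : A → A
per-discipline verdicts: ordered ✗ · linear ✗ · affine ✗ · relevant ✓ · unrestricted ✓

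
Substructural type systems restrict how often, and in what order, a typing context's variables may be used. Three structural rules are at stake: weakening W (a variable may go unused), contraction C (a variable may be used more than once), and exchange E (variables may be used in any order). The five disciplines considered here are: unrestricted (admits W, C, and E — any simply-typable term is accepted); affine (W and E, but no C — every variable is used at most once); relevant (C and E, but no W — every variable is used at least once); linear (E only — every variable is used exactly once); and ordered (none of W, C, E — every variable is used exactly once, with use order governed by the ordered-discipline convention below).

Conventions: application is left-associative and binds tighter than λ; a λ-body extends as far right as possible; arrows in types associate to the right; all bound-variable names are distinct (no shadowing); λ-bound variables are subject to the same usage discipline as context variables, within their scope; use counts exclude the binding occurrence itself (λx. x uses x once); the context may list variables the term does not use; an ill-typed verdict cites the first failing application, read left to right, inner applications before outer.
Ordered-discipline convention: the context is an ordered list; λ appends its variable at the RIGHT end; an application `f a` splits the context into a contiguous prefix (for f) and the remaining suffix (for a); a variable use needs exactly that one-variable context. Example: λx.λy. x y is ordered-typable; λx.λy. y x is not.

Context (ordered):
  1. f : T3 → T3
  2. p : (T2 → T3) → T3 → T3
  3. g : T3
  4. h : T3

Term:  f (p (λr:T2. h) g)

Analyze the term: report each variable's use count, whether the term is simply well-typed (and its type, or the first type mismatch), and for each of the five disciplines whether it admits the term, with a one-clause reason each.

usage: f: 1; p: 1; g: 1; h: 1; r [bound]: 0
uses in reading order: f, p, h, g
typing: well-typed at T3
ordered ✗ (needs weakening: r unused)
linear ✗ (needs weakening: r unused)
affine ✓ (no duplicate uses among f, p, g, h, r)
relevant ✗ (needs weakening: r unused)
unrestricted ✓ (typability at T3 is all that's needed)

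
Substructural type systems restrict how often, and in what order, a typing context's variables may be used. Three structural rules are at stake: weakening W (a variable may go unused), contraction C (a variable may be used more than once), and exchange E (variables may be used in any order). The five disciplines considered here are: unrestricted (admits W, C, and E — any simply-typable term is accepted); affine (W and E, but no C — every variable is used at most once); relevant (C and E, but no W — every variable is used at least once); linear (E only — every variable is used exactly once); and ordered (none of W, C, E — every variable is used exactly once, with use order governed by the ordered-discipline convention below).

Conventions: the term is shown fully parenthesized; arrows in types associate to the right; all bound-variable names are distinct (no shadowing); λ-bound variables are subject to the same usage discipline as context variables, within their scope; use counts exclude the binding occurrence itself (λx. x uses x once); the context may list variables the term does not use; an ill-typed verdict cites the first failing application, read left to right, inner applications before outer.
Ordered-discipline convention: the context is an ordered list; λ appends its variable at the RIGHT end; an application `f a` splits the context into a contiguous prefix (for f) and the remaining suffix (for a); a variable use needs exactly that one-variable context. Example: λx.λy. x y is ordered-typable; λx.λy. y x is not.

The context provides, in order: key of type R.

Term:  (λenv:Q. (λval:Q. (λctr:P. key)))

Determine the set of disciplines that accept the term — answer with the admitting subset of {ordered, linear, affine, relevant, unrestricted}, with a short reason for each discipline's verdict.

accepted by: affine, unrestricted
use counts: key: 1×, env (bound): 0×, val (bound): 0×, ctr (bound): 0×
order of uses: key
typing: well-typed — term : Q → Q → P → R
ordered ✗ (env, val, ctr never used (weakening))
linear ✗ (env, val, ctr never used (weakening))
affine ✓ (no duplicate uses among key, env, val, ctr)
relevant ✗ (env, val, ctr never used (weakening))
unrestricted ✓ (well-typed at Q → Q → P → R; no restrictions here)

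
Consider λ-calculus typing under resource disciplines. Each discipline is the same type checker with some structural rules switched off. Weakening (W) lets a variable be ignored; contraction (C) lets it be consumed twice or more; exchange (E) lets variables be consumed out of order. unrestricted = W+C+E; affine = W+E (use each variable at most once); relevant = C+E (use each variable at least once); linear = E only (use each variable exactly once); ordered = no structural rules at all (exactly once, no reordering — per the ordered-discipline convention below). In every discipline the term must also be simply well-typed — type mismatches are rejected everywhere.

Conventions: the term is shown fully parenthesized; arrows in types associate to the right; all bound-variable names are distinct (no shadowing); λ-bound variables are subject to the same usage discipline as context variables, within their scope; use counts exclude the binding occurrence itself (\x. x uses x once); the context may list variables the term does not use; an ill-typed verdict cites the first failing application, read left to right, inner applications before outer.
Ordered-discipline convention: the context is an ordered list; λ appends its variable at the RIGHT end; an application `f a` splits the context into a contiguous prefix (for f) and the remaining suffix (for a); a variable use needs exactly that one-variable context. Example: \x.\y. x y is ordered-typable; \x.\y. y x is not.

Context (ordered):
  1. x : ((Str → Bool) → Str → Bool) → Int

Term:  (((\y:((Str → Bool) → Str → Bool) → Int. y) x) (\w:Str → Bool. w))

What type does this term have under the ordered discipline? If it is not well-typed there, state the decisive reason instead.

term : Int
usage: x=1; y (λ-bound)=1; w (λ-bound)=1
use order (left to right): y, x, w
typing: well-typed at Int
across the five disciplines: ordered ✓ | linear ✓ | affine ✓ | relevant ✓ | unrestricted ✓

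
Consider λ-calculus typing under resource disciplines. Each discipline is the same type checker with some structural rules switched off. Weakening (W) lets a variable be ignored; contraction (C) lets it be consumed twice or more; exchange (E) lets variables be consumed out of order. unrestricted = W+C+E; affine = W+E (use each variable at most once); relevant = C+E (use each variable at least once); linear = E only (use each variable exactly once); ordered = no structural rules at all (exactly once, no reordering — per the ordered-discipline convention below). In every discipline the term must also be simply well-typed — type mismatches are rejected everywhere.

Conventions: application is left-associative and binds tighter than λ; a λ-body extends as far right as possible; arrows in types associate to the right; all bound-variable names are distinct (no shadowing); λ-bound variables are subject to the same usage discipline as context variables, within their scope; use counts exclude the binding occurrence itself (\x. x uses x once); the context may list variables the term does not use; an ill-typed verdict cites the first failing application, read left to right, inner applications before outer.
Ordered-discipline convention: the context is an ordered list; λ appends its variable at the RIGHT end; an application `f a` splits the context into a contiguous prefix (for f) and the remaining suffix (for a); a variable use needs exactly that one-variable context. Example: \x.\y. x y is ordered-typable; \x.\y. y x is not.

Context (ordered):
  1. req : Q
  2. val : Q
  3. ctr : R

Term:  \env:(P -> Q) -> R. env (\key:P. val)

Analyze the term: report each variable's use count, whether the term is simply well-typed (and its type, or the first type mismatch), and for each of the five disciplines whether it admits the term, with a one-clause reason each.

usage: req=0, val=1, ctr=0, env (λ-bound)=1, key (λ-bound)=0
order of uses: env, val
typing: ✓ — ((P -> Q) -> R) -> R
ordered: ✗ — req, ctr, key never used (weakening)
linear: ✗ — req, ctr, key never used (weakening)
affine: ✓ — at most one use each (req, val, ctr, env, key)
relevant: ✗ — req, ctr, key never used (weakening)
unrestricted: ✓ — well-typed at ((P -> Q) -> R) -> R; no restrictions here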